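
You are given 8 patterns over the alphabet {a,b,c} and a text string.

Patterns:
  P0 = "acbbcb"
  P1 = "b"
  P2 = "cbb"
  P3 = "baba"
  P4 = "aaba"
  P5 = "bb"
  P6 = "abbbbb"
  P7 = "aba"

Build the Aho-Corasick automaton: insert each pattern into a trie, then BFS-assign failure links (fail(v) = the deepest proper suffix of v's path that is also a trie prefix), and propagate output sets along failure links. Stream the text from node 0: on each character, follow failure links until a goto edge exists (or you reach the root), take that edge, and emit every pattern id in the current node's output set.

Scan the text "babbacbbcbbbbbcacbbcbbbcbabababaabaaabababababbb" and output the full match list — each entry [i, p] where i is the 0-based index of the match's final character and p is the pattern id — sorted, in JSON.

Build automaton:
Trie (insert patterns):
  n0 'ε': a→1 b→7 c→8
  n1 'a': a→14 b→18 c→2
  n2 'ac': b→3
  n3 'acb': b→4
  n4 'acbb': c→5
  n5 'acbbc': b→6
  n6 'acbbcb': ·  ←P0
  n7 'b': a→11 b→17  ←P1
  n8 'c': b→9
  n9 'cb': b→10
  n10 'cbb': ·  ←P2
  n11 'ba': b→12
  n12 'bab': a→13
  n13 'baba': ·  ←P3
  n14 'aa': b→15
  n15 'aab': a→16
  n16 'aaba': ·  ←P4
  n17 'bb': ·  ←P5
  n18 'ab': a→23 b→19
  n19 'abb': b→20
  n20 'abbb': b→21
  n21 'abbbb': b→22
  n22 'abbbbb': ·  ←P6
  n23 'aba': ·  ←P7

Failure links (BFS by depth):
  n1('a'): parent n0 fail=0; on 'a' 0 → fail=0;  out ∅∪∅=∅
  n7('b'): parent n0 fail=0; on 'b' 0 → fail=0;  out {1}∪∅={1}
  n8('c'): parent n0 fail=0; on 'c' 0 → fail=0;  out ∅∪∅=∅
  n2('ac'): parent n1 fail=0; on 'c' 0 → fail=8;  out ∅∪∅=∅
  n9('cb'): parent n8 fail=0; on 'b' 0 → fail=7;  out ∅∪{1}={1}
  n11('ba'): parent n7 fail=0; on 'a' 0 → fail=1;  out ∅∪∅=∅
  n14('aa'): parent n1 fail=0; on 'a' 0 → fail=1;  out ∅∪∅=∅
  n17('bb'): parent n7 fail=0; on 'b' 0 → fail=7;  out {5}∪{1}={1,5}
  n18('ab'): parent n1 fail=0; on 'b' 0 → fail=7;  out ∅∪{1}={1}
  n3('acb'): parent n2 fail=8; on 'b' 8 → fail=9;  out ∅∪{1}={1}
  n10('cbb'): parent n9 fail=7; on 'b' 7 → fail=17;  out {2}∪{1,5}={1,2,5}
  n12('bab'): parent n11 fail=1; on 'b' 1 → fail=18;  out ∅∪{1}={1}
  n15('aab'): parent n14 fail=1; on 'b' 1 → fail=18;  out ∅∪{1}={1}
  n19('abb'): parent n18 fail=7; on 'b' 7 → fail=17;  out ∅∪{1,5}={1,5}
  n23('aba'): parent n18 fail=7; on 'a' 7 → fail=11;  out {7}∪∅={7}
  n4('acbb'): parent n3 fail=9; on 'b' 9 → fail=10;  out ∅∪{1,2,5}={1,2,5}
  n13('baba'): parent n12 fail=18; on 'a' 18 → fail=23;  out {3}∪{7}={3,7}
  n16('aaba'): parent n15 fail=18; on 'a' 18 → fail=23;  out {4}∪{7}={4,7}
  n20('abbb'): parent n19 fail=17; on 'b' 17→7 → fail=17;  out ∅∪{1,5}={1,5}
  n5('acbbc'): parent n4 fail=10; on 'c' 10→17→7→0 → fail=8;  out ∅∪∅=∅
  n21('abbbb'): parent n20 fail=17; on 'b' 17→7 → fail=17;  out ∅∪{1,5}={1,5}
  n6('acbbcb'): parent n5 fail=8; on 'b' 8 → fail=9;  out {0}∪{1}={0,1}
  n22('abbbbb'): parent n21 fail=17; on 'b' 17→7 → fail=17;  out {6}∪{1,5}={1,5,6}

Scan:
pos 0 'b': at 7  → match P1@[0:0]
pos 1 'a': at 11
pos 2 'b': at 12  → match P1@[2:2]
pos 3 'b': at 19 (via fail)  → match P1@[3:3],P5@[2:3]
pos 4 'a': at 11 (via fail)
pos 5 'c': at 2 (via fail)
pos 6 'b': at 3  → match P1@[6:6]
pos 7 'b': at 4  → match P1@[7:7],P2@[5:7],P5@[6:7]
pos 8 'c': at 5
pos 9 'b': at 6  → match P0@[4:9],P1@[9:9]
pos 10 'b': at 10 (via fail)  → match P1@[10:10],P2@[8:10],P5@[9:10]
pos 11 'b': at 17 (via fail)  → match P1@[11:11],P5@[10:11]
pos 12 'b': at 17 (via fail)  → match P1@[12:12],P5@[11:12]
pos 13 'b': at 17 (via fail)  → match P1@[13:13],P5@[12:13]
pos 14 'c': at 8 (via fail)
pos 15 'a': at 1 (via fail)
pos 16 'c': at 2
pos 17 'b': at 3  → match P1@[17:17]
pos 18 'b': at 4  → match P1@[18:18],P2@[16:18],P5@[17:18]
pos 19 'c': at 5
pos 20 'b': at 6  → match P0@[15:20],P1@[20:20]
pos 21 'b': at 10 (via fail)  → match P1@[21:21],P2@[19:21],P5@[20:21]
pos 22 'b': at 17 (via fail)  → match P1@[22:22],P5@[21:22]
pos 23 'c': at 8 (via fail)
pos 24 'b': at 9  → match P1@[24:24]
pos 25 'a': at 11 (via fail)
pos 26 'b': at 12  → match P1@[26:26]
pos 27 'a': at 13  → match P3@[24:27],P7@[25:27]
pos 28 'b': at 12 (via fail)  → match P1@[28:28]
pos 29 'a': at 13  → match P3@[26:29],P7@[27:29]
pos 30 'b': at 12 (via fail)  → match P1@[30:30]
pos 31 'a': at 13  → match P3@[28:31],P7@[29:31]
pos 32 'a': at 14 (via fail)
pos 33 'b': at 15  → match P1@[33:33]
pos 34 'a': at 16  → match P4@[31:34],P7@[32:34]
pos 35 'a': at 14 (via fail)
pos 36 'a': at 14 (via fail)
pos 37 'b': at 15  → match P1@[37:37]
pos 38 'a': at 16  → match P4@[35:38],P7@[36:38]
pos 39 'b': at 12 (via fail)  → match P1@[39:39]
pos 40 'a': at 13  → match P3@[37:40],P7@[38:40]
pos 41 'b': at 12 (via fail)  → match P1@[41:41]
pos 42 'a': at 13  → match P3@[39:42],P7@[40:42]
pos 43 'b': at 12 (via fail)  → match P1@[43:43]
pos 44 'a': at 13  → match P3@[41:44],P7@[42:44]
pos 45 'b': at 12 (via fail)  → match P1@[45:45]
pos 46 'b': at 19 (via fail)  → match P1@[46:46],P5@[45:46]
pos 47 'b': at 20  → match P1@[47:47],P5@[46:47]

Matches: [[0,1],[2,1],[3,1],[3,5],[6,1],[7,1],[7,2],[7,5],[9,0],[9,1],[10,1],[10,2],[10,5],[11,1],[11,5],[12,1],[12,5],[13,1],[13,5],[17,1],[18,1],[18,2],[18,5],[20,0],[20,1],[21,1],[21,2],[21,5],[22,1],[22,5],[24,1],[26,1],[27,3],[27,7],[28,1],[29,3],[29,7],[30,1],[31,3],[31,7],[33,1],[34,4],[34,7],[37,1],[38,4],[38,7],[39,1],[40,3],[40,7],[41,1],[42,3],[42,7],[43,1],[44,3],[44,7],[45,1],[46,1],[46,5],[47,1],[47,5]]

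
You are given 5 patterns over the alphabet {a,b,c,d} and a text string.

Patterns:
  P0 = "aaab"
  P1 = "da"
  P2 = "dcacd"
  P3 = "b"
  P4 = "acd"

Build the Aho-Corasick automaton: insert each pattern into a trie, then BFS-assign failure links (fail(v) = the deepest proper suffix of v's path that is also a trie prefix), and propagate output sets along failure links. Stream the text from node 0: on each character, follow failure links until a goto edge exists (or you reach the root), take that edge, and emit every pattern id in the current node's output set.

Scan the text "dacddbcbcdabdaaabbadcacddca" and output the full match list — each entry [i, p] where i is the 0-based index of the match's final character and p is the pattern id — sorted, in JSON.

Build:
Trie nodes:
  n0 'ε': a→1 b→11 d→5
  n1 'a': a→2 c→12
  n2 'aa': a→3
  n3 'aaa': b→4
  n4 'aaab': ·  [P0 ends]
  n5 'd': a→6 c→7
  n6 'da': ·  [P1 ends]
  n7 'dc': a→8
  n8 'dca': c→9
  n9 'dcac': d→10
  n10 'dcacd': ·  [P2 ends]
  n11 'b': ·  [P3 ends]
  n12 'ac': d→13
  n13 'acd': ·  [P4 ends]

Failure links (BFS by depth):
  fail(1) 'a': from fail(0)=0 chase 'a': 0 ⇒ 0;  out=∅∪out(0)=∅
  fail(5) 'd': from fail(0)=0 chase 'd': 0 ⇒ 0;  out=∅∪out(0)=∅
  fail(11) 'b': from fail(0)=0 chase 'b': 0 ⇒ 0;  out={3}∪out(0)={3}
  fail(2) 'aa': from fail(1)=0 chase 'a': 0 ⇒ 1;  out=∅∪out(1)=∅
  fail(6) 'da': from fail(5)=0 chase 'a': 0 ⇒ 1;  out={1}∪out(1)={1}
  fail(7) 'dc': from fail(5)=0 chase 'c': 0 ⇒ 0;  out=∅∪out(0)=∅
  fail(12) 'ac': from fail(1)=0 chase 'c': 0 ⇒ 0;  out=∅∪out(0)=∅
  fail(3) 'aaa': from fail(2)=1 chase 'a': 1 ⇒ 2;  out=∅∪out(2)=∅
  fail(8) 'dca': from fail(7)=0 chase 'a': 0 ⇒ 1;  out=∅∪out(1)=∅
  fail(13) 'acd': from fail(12)=0 chase 'd': 0 ⇒ 5;  out={4}∪out(5)={4}
  fail(4) 'aaab': from fail(3)=2 chase 'b': 2→1→0 ⇒ 11;  out={0}∪out(11)={0,3}
  fail(9) 'dcac': from fail(8)=1 chase 'c': 1 ⇒ 12;  out=∅∪out(12)=∅
  fail(10) 'dcacd': from fail(9)=12 chase 'd': 12 ⇒ 13;  out={2}∪out(13)={2,4}

Scan:
pos 0 'd': at 5
pos 1 'a': at 6  → match P1@[0:1]
pos 2 'c': at 12 (fail-walked)
pos 3 'd': at 13  → match P4@[1:3]
pos 4 'd': at 5 (fail-walked)
pos 5 'b': at 11 (fail-walked)  → match P3@[5:5]
pos 6 'c': at 0 (fail-walked)
pos 7 'b': at 11  → match P3@[7:7]
pos 8 'c': at 0 (fail-walked)
pos 9 'd': at 5
pos 10 'a': at 6  → match P1@[9:10]
pos 11 'b': at 11 (fail-walked)  → match P3@[11:11]
pos 12 'd': at 5 (fail-walked)
pos 13 'a': at 6  → match P1@[12:13]
pos 14 'a': at 2 (fail-walked)
pos 15 'a': at 3
pos 16 'b': at 4  → match P0@[13:16],P3@[16:16]
pos 17 'b': at 11 (fail-walked)  → match P3@[17:17]
pos 18 'a': at 1 (fail-walked)
pos 19 'd': at 5 (fail-walked)
pos 20 'c': at 7
pos 21 'a': at 8
pos 22 'c': at 9
pos 23 'd': at 10  → match P2@[19:23],P4@[21:23]
pos 24 'd': at 5 (fail-walked)
pos 25 'c': at 7
pos 26 'a': at 8

Matches: [[1,1],[3,4],[5,3],[7,3],[10,1],[11,3],[13,1],[16,0],[16,3],[17,3],[23,2],[23,4]]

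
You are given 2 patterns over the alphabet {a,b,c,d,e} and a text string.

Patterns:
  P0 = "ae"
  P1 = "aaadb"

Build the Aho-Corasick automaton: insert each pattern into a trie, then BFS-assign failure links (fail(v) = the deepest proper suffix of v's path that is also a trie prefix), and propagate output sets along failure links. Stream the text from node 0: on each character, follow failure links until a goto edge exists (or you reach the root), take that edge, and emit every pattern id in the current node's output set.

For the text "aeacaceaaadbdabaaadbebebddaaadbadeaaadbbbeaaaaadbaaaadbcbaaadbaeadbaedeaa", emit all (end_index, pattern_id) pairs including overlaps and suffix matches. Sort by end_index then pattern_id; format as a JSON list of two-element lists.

Build:
Trie nodes:
  0='ε' goto a→1
  1='a' goto a→3 e→2
  2='ae' goto ·  [P0 ends]
  3='aa' goto a→4
  4='aaa' goto d→5
  5='aaad' goto b→6
  6='aaadb' goto ·  [P1 ends]

Failure links (BFS by depth):
  fail(1) 'a': from fail(0)=0 chase 'a': 0 ⇒ 0;  out=∅∪out(0)=∅
  fail(2) 'ae': from fail(1)=0 chase 'e': 0 ⇒ 0;  out={0}∪out(0)={0}
  fail(3) 'aa': from fail(1)=0 chase 'a': 0 ⇒ 1;  out=∅∪out(1)=∅
  fail(4) 'aaa': from fail(3)=1 chase 'a': 1 ⇒ 3;  out=∅∪out(3)=∅
  fail(5) 'aaad': from fail(4)=3 chase 'd': 3→1→0 ⇒ 0;  out=∅∪out(0)=∅
  fail(6) 'aaadb': from fail(5)=0 chase 'b': 0 ⇒ 0;  out={1}∪out(0)={1}

Scan:
i=0 'a': node 0→1
i=1 'e': node 1→2  ** P0@[0:1]
i=2 'a': node 2→1 (via fail)
i=3 'c': node 1→0 (via fail)
i=4 'a': node 0→1
i=5 'c': node 1→0 (via fail)
i=6 'e': node 0→0
i=7 'a': node 0→1
i=8 'a': node 1→3
i=9 'a': node 3→4
i=10 'd': node 4→5
i=11 'b': node 5→6  ** P1@[7:11]
i=12 'd': node 6→0 (via fail)
i=13 'a': node 0→1
i=14 'b': node 1→0 (via fail)
i=15 'a': node 0→1
i=16 'a': node 1→3
i=17 'a': node 3→4
i=18 'd': node 4→5
i=19 'b': node 5→6  ** P1@[15:19]
i=20 'e': node 6→0 (via fail)
i=21 'b': node 0→0
i=22 'e': node 0→0
i=23 'b': node 0→0
i=24 'd': node 0→0
i=25 'd': node 0→0
i=26 'a': node 0→1
i=27 'a': node 1→3
i=28 'a': node 3→4
i=29 'd': node 4→5
i=30 'b': node 5→6  ** P1@[26:30]
i=31 'a': node 6→1 (via fail)
i=32 'd': node 1→0 (via fail)
i=33 'e': node 0→0
i=34 'a': node 0→1
i=35 'a': node 1→3
i=36 'a': node 3→4
i=37 'd': node 4→5
i=38 'b': node 5→6  ** P1@[34:38]
i=39 'b': node 6→0 (via fail)
i=40 'b': node 0→0
i=41 'e': node 0→0
i=42 'a': node 0→1
i=43 'a': node 1→3
i=44 'a': node 3→4
i=45 'a': node 4→4 (via fail)
i=46 'a': node 4→4 (via fail)
i=47 'd': node 4→5
i=48 'b': node 5→6  ** P1@[44:48]
i=49 'a': node 6→1 (via fail)
i=50 'a': node 1→3
i=51 'a': node 3→4
i=52 'a': node 4→4 (via fail)
i=53 'd': node 4→5
i=54 'b': node 5→6  ** P1@[50:54]
i=55 'c': node 6→0 (via fail)
i=56 'b': node 0→0
i=57 'a': node 0→1
i=58 'a': node 1→3
i=59 'a': node 3→4
i=60 'd': node 4→5
i=61 'b': node 5→6  ** P1@[57:61]
i=62 'a': node 6→1 (via fail)
i=63 'e': node 1→2  ** P0@[62:63]
i=64 'a': node 2→1 (via fail)
i=65 'd': node 1→0 (via fail)
i=66 'b': node 0→0
i=67 'a': node 0→1
i=68 'e': node 1→2  ** P0@[67:68]
i=69 'd': node 2→0 (via fail)
i=70 'e': node 0→0
i=71 'a': node 0→1
i=72 'a': node 1→3

All matches (sorted): [[1,0],[11,1],[19,1],[30,1],[38,1],[48,1],[54,1],[61,1],[63,0],[68,0]]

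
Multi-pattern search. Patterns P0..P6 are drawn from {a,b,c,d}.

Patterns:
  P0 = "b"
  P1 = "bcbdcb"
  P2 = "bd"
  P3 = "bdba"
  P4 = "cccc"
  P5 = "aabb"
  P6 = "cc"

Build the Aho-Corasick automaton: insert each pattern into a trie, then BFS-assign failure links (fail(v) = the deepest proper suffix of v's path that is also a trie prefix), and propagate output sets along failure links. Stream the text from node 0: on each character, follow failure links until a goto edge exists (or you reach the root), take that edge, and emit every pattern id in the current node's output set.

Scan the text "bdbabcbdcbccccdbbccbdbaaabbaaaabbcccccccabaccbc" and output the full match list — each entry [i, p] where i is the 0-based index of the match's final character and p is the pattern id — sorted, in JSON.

Build:
Trie (insert patterns):
  n0 'ε': a→14 b→1 c→10
  n1 'b': c→2 d→7  ←P0
  n2 'bc': b→3
  n3 'bcb': d→4
  n4 'bcbd': c→5
  n5 'bcbdc': b→6
  n6 'bcbdcb': ·  ←P1
  n7 'bd': b→8  ←P2
  n8 'bdb': a→9
  n9 'bdba': ·  ←P3
  n10 'c': c→11
  n11 'cc': c→12  ←P6
  n12 'ccc': c→13
  n13 'cccc': ·  ←P4
  n14 'a': a→15
  n15 'aa': b→16
  n16 'aab': b→17
  n17 'aabb': ·  ←P5

BFS fail/out derivation:
  fail(1) 'b': from fail(0)=0 chase 'b': 0 ⇒ 0;  out={0}∪out(0)={0}
  fail(10) 'c': from fail(0)=0 chase 'c': 0 ⇒ 0;  out=∅∪out(0)=∅
  fail(14) 'a': from fail(0)=0 chase 'a': 0 ⇒ 0;  out=∅∪out(0)=∅
  fail(2) 'bc': from fail(1)=0 chase 'c': 0 ⇒ 10;  out=∅∪out(10)=∅
  fail(7) 'bd': from fail(1)=0 chase 'd': 0 ⇒ 0;  out={2}∪out(0)={2}
  fail(11) 'cc': from fail(10)=0 chase 'c': 0 ⇒ 10;  out={6}∪out(10)={6}
  fail(15) 'aa': from fail(14)=0 chase 'a': 0 ⇒ 14;  out=∅∪out(14)=∅
  fail(3) 'bcb': from fail(2)=10 chase 'b': 10→0 ⇒ 1;  out=∅∪out(1)={0}
  fail(8) 'bdb': from fail(7)=0 chase 'b': 0 ⇒ 1;  out=∅∪out(1)={0}
  fail(12) 'ccc': from fail(11)=10 chase 'c': 10 ⇒ 11;  out=∅∪out(11)={6}
  fail(16) 'aab': from fail(15)=14 chase 'b': 14→0 ⇒ 1;  out=∅∪out(1)={0}
  fail(4) 'bcbd': from fail(3)=1 chase 'd': 1 ⇒ 7;  out=∅∪out(7)={2}
  fail(9) 'bdba': from fail(8)=1 chase 'a': 1→0 ⇒ 14;  out={3}∪out(14)={3}
  fail(13) 'cccc': from fail(12)=11 chase 'c': 11 ⇒ 12;  out={4}∪out(12)={4,6}
  fail(17) 'aabb': from fail(16)=1 chase 'b': 1→0 ⇒ 1;  out={5}∪out(1)={0,5}
  fail(5) 'bcbdc': from fail(4)=7 chase 'c': 7→0 ⇒ 10;  out=∅∪out(10)=∅
  fail(6) 'bcbdcb': from fail(5)=10 chase 'b': 10→0 ⇒ 1;  out={1}∪out(1)={0,1}

Run:
[0] read 'b'  n0⇒n1  emit P0@[0:0]
[1] read 'd'  n1⇒n7  emit P2@[0:1]
[2] read 'b'  n7⇒n8  emit P0@[2:2]
[3] read 'a'  n8⇒n9  emit P3@[0:3]
[4] read 'b'  n9⇒n1 (fail-walked)  emit P0@[4:4]
[5] read 'c'  n1⇒n2
[6] read 'b'  n2⇒n3  emit P0@[6:6]
[7] read 'd'  n3⇒n4  emit P2@[6:7]
[8] read 'c'  n4⇒n5
[9] read 'b'  n5⇒n6  emit P0@[9:9],P1@[4:9]
[10] read 'c'  n6⇒n2 (fail-walked)
[11] read 'c'  n2⇒n11 (fail-walked)  emit P6@[10:11]
[12] read 'c'  n11⇒n12  emit P6@[11:12]
[13] read 'c'  n12⇒n13  emit P4@[10:13],P6@[12:13]
[14] read 'd'  n13⇒n0 (fail-walked)
[15] read 'b'  n0⇒n1  emit P0@[15:15]
[16] read 'b'  n1⇒n1 (fail-walked)  emit P0@[16:16]
[17] read 'c'  n1⇒n2
[18] read 'c'  n2⇒n11 (fail-walked)  emit P6@[17:18]
[19] read 'b'  n11⇒n1 (fail-walked)  emit P0@[19:19]
[20] read 'd'  n1⇒n7  emit P2@[19:20]
[21] read 'b'  n7⇒n8  emit P0@[21:21]
[22] read 'a'  n8⇒n9  emit P3@[19:22]
[23] read 'a'  n9⇒n15 (fail-walked)
[24] read 'a'  n15⇒n15 (fail-walked)
[25] read 'b'  n15⇒n16  emit P0@[25:25]
[26] read 'b'  n16⇒n17  emit P0@[26:26],P5@[23:26]
[27] read 'a'  n17⇒n14 (fail-walked)
[28] read 'a'  n14⇒n15
[29] read 'a'  n15⇒n15 (fail-walked)
[30] read 'a'  n15⇒n15 (fail-walked)
[31] read 'b'  n15⇒n16  emit P0@[31:31]
[32] read 'b'  n16⇒n17  emit P0@[32:32],P5@[29:32]
[33] read 'c'  n17⇒n2 (fail-walked)
[34] read 'c'  n2⇒n11 (fail-walked)  emit P6@[33:34]
[35] read 'c'  n11⇒n12  emit P6@[34:35]
[36] read 'c'  n12⇒n13  emit P4@[33:36],P6@[35:36]
[37] read 'c'  n13⇒n13 (fail-walked)  emit P4@[34:37],P6@[36:37]
[38] read 'c'  n13⇒n13 (fail-walked)  emit P4@[35:38],P6@[37:38]
[39] read 'c'  n13⇒n13 (fail-walked)  emit P4@[36:39],P6@[38:39]
[40] read 'a'  n13⇒n14 (fail-walked)
[41] read 'b'  n14⇒n1 (fail-walked)  emit P0@[41:41]
[42] read 'a'  n1⇒n14 (fail-walked)
[43] read 'c'  n14⇒n10 (fail-walked)
[44] read 'c'  n10⇒n11  emit P6@[43:44]
[45] read 'b'  n11⇒n1 (fail-walked)  emit P0@[45:45]
[46] read 'c'  n1⇒n2

Result: [[0,0],[1,2],[2,0],[3,3],[4,0],[6,0],[7,2],[9,0],[9,1],[11,6],[12,6],[13,4],[13,6],[15,0],[16,0],[18,6],[19,0],[20,2],[21,0],[22,3],[25,0],[26,0],[26,5],[31,0],[32,0],[32,5],[34,6],[35,6],[36,4],[36,6],[37,4],[37,6],[38,4],[38,6],[39,4],[39,6],[41,0],[44,6],[45,0]]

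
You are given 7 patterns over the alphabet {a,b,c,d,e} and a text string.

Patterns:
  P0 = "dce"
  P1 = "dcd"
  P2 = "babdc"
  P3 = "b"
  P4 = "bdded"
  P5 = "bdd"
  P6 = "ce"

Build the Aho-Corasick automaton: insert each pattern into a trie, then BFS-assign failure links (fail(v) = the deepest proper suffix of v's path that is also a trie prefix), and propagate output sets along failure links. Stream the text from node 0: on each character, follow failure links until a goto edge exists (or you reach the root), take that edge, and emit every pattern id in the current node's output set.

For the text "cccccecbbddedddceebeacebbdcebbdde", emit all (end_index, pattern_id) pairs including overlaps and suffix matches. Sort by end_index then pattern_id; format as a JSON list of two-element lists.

Build automaton:
Trie (insert patterns):
  0='ε' goto b→5 c→14 d→1
  1='d' goto c→2
  2='dc' goto d→4 e→3
  3='dce' goto ·  ←P0
  4='dcd' goto ·  ←P1
  5='b' goto a→6 d→10  ←P3
  6='ba' goto b→7
  7='bab' goto d→8
  8='babd' goto c→9
  9='babdc' goto ·  ←P2
  10='bd' goto d→11
  11='bdd' goto e→12  ←P5
  12='bdde' goto d→13
  13='bdded' goto ·  ←P4
  14='c' goto e→15
  15='ce' goto ·  ←P6

BFS fail/out derivation:
  fail(1) 'd': from fail(0)=0 chase 'd': 0 ⇒ 0;  out=∅∪out(0)=∅
  fail(5) 'b': from fail(0)=0 chase 'b': 0 ⇒ 0;  out={3}∪out(0)={3}
  fail(14) 'c': from fail(0)=0 chase 'c': 0 ⇒ 0;  out=∅∪out(0)=∅
  fail(2) 'dc': from fail(1)=0 chase 'c': 0 ⇒ 14;  out=∅∪out(14)=∅
  fail(6) 'ba': from fail(5)=0 chase 'a': 0 ⇒ 0;  out=∅∪out(0)=∅
  fail(10) 'bd': from fail(5)=0 chase 'd': 0 ⇒ 1;  out=∅∪out(1)=∅
  fail(15) 'ce': from fail(14)=0 chase 'e': 0 ⇒ 0;  out={6}∪out(0)={6}
  fail(3) 'dce': from fail(2)=14 chase 'e': 14 ⇒ 15;  out={0}∪out(15)={0,6}
  fail(4) 'dcd': from fail(2)=14 chase 'd': 14→0 ⇒ 1;  out={1}∪out(1)={1}
  fail(7) 'bab': from fail(6)=0 chase 'b': 0 ⇒ 5;  out=∅∪out(5)={3}
  fail(11) 'bdd': from fail(10)=1 chase 'd': 1→0 ⇒ 1;  out={5}∪out(1)={5}
  fail(8) 'babd': from fail(7)=5 chase 'd': 5 ⇒ 10;  out=∅∪out(10)=∅
  fail(12) 'bdde': from fail(11)=1 chase 'e': 1→0 ⇒ 0;  out=∅∪out(0)=∅
  fail(9) 'babdc': from fail(8)=10 chase 'c': 10→1 ⇒ 2;  out={2}∪out(2)={2}
  fail(13) 'bdded': from fail(12)=0 chase 'd': 0 ⇒ 1;  out={4}∪out(1)={4}

Run:
i=0 'c': node 0→14
i=1 'c': node 14→14 (via fail)
i=2 'c': node 14→14 (via fail)
i=3 'c': node 14→14 (via fail)
i=4 'c': node 14→14 (via fail)
i=5 'e': node 14→15  ** P6@[4:5]
i=6 'c': node 15→14 (via fail)
i=7 'b': node 14→5 (via fail)  ** P3@[7:7]
i=8 'b': node 5→5 (via fail)  ** P3@[8:8]
i=9 'd': node 5→10
i=10 'd': node 10→11  ** P5@[8:10]
i=11 'e': node 11→12
i=12 'd': node 12→13  ** P4@[8:12]
i=13 'd': node 13→1 (via fail)
i=14 'd': node 1→1 (via fail)
i=15 'c': node 1→2
i=16 'e': node 2→3  ** P0@[14:16],P6@[15:16]
i=17 'e': node 3→0 (via fail)
i=18 'b': node 0→5  ** P3@[18:18]
i=19 'e': node 5→0 (via fail)
i=20 'a': node 0→0
i=21 'c': node 0→14
i=22 'e': node 14→15  ** P6@[21:22]
i=23 'b': node 15→5 (via fail)  ** P3@[23:23]
i=24 'b': node 5→5 (via fail)  ** P3@[24:24]
i=25 'd': node 5→10
i=26 'c': node 10→2 (via fail)
i=27 'e': node 2→3  ** P0@[25:27],P6@[26:27]
i=28 'b': node 3→5 (via fail)  ** P3@[28:28]
i=29 'b': node 5→5 (via fail)  ** P3@[29:29]
i=30 'd': node 5→10
i=31 'd': node 10→11  ** P5@[29:31]
i=32 'e': node 11→12

All matches (sorted): [[5,6],[7,3],[8,3],[10,5],[12,4],[16,0],[16,6],[18,3],[22,6],[23,3],[24,3],[27,0],[27,6],[28,3],[29,3],[31,5]]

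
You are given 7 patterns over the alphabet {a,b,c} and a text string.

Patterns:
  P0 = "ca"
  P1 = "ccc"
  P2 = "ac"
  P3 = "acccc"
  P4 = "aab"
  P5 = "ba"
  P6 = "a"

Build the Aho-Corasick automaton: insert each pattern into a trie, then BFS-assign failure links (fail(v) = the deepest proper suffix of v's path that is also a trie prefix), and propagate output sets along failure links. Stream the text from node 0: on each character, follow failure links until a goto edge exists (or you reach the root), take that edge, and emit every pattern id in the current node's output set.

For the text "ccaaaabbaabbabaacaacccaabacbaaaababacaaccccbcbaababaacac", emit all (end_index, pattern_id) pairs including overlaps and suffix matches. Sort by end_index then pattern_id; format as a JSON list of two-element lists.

Build automaton:
Trie (insert patterns):
  n0 'ε': a→5 b→12 c→1
  n1 'c': a→2 c→3
  n2 'ca': ·  [P0 ends]
  n3 'cc': c→4
  n4 'ccc': ·  [P1 ends]
  n5 'a': a→10 c→6  [P6 ends]
  n6 'ac': c→7  [P2 ends]
  n7 'acc': c→8
  n8 'accc': c→9
  n9 'acccc': ·  [P3 ends]
  n10 'aa': b→11
  n11 'aab': ·  [P4 ends]
  n12 'b': a→13
  n13 'ba': ·  [P5 ends]

Failure links (BFS by depth):
  fail(1) 'c': from fail(0)=0 chase 'c': 0 ⇒ 0;  out=∅∪out(0)=∅
  fail(5) 'a': from fail(0)=0 chase 'a': 0 ⇒ 0;  out={6}∪out(0)={6}
  fail(12) 'b': from fail(0)=0 chase 'b': 0 ⇒ 0;  out=∅∪out(0)=∅
  fail(2) 'ca': from fail(1)=0 chase 'a': 0 ⇒ 5;  out={0}∪out(5)={0,6}
  fail(3) 'cc': from fail(1)=0 chase 'c': 0 ⇒ 1;  out=∅∪out(1)=∅
  fail(6) 'ac': from fail(5)=0 chase 'c': 0 ⇒ 1;  out={2}∪out(1)={2}
  fail(10) 'aa': from fail(5)=0 chase 'a': 0 ⇒ 5;  out=∅∪out(5)={6}
  fail(13) 'ba': from fail(12)=0 chase 'a': 0 ⇒ 5;  out={5}∪out(5)={5,6}
  fail(4) 'ccc': from fail(3)=1 chase 'c': 1 ⇒ 3;  out={1}∪out(3)={1}
  fail(7) 'acc': from fail(6)=1 chase 'c': 1 ⇒ 3;  out=∅∪out(3)=∅
  fail(11) 'aab': from fail(10)=5 chase 'b': 5→0 ⇒ 12;  out={4}∪out(12)={4}
  fail(8) 'accc': from fail(7)=3 chase 'c': 3 ⇒ 4;  out=∅∪out(4)={1}
  fail(9) 'acccc': from fail(8)=4 chase 'c': 4→3 ⇒ 4;  out={3}∪out(4)={1,3}

Scan:
[0] read 'c'  n0⇒n1
[1] read 'c'  n1⇒n3
[2] read 'a'  n3⇒n2 (fail-walked)  emit P0@[1:2],P6@[2:2]
[3] read 'a'  n2⇒n10 (fail-walked)  emit P6@[3:3]
[4] read 'a'  n10⇒n10 (fail-walked)  emit P6@[4:4]
[5] read 'a'  n10⇒n10 (fail-walked)  emit P6@[5:5]
[6] read 'b'  n10⇒n11  emit P4@[4:6]
[7] read 'b'  n11⇒n12 (fail-walked)
[8] read 'a'  n12⇒n13  emit P5@[7:8],P6@[8:8]
[9] read 'a'  n13⇒n10 (fail-walked)  emit P6@[9:9]
[10] read 'b'  n10⇒n11  emit P4@[8:10]
[11] read 'b'  n11⇒n12 (fail-walked)
[12] read 'a'  n12⇒n13  emit P5@[11:12],P6@[12:12]
[13] read 'b'  n13⇒n12 (fail-walked)
[14] read 'a'  n12⇒n13  emit P5@[13:14],P6@[14:14]
[15] read 'a'  n13⇒n10 (fail-walked)  emit P6@[15:15]
[16] read 'c'  n10⇒n6 (fail-walked)  emit P2@[15:16]
[17] read 'a'  n6⇒n2 (fail-walked)  emit P0@[16:17],P6@[17:17]
[18] read 'a'  n2⇒n10 (fail-walked)  emit P6@[18:18]
[19] read 'c'  n10⇒n6 (fail-walked)  emit P2@[18:19]
[20] read 'c'  n6⇒n7
[21] read 'c'  n7⇒n8  emit P1@[19:21]
[22] read 'a'  n8⇒n2 (fail-walked)  emit P0@[21:22],P6@[22:22]
[23] read 'a'  n2⇒n10 (fail-walked)  emit P6@[23:23]
[24] read 'b'  n10⇒n11  emit P4@[22:24]
[25] read 'a'  n11⇒n13 (fail-walked)  emit P5@[24:25],P6@[25:25]
[26] read 'c'  n13⇒n6 (fail-walked)  emit P2@[25:26]
[27] read 'b'  n6⇒n12 (fail-walked)
[28] read 'a'  n12⇒n13  emit P5@[27:28],P6@[28:28]
[29] read 'a'  n13⇒n10 (fail-walked)  emit P6@[29:29]
[30] read 'a'  n10⇒n10 (fail-walked)  emit P6@[30:30]
[31] read 'a'  n10⇒n10 (fail-walked)  emit P6@[31:31]
[32] read 'b'  n10⇒n11  emit P4@[30:32]
[33] read 'a'  n11⇒n13 (fail-walked)  emit P5@[32:33],P6@[33:33]
[34] read 'b'  n13⇒n12 (fail-walked)
[35] read 'a'  n12⇒n13  emit P5@[34:35],P6@[35:35]
[36] read 'c'  n13⇒n6 (fail-walked)  emit P2@[35:36]
[37] read 'a'  n6⇒n2 (fail-walked)  emit P0@[36:37],P6@[37:37]
[38] read 'a'  n2⇒n10 (fail-walked)  emit P6@[38:38]
[39] read 'c'  n10⇒n6 (fail-walked)  emit P2@[38:39]
[40] read 'c'  n6⇒n7
[41] read 'c'  n7⇒n8  emit P1@[39:41]
[42] read 'c'  n8⇒n9  emit P1@[40:42],P3@[38:42]
[43] read 'b'  n9⇒n12 (fail-walked)
[44] read 'c'  n12⇒n1 (fail-walked)
[45] read 'b'  n1⇒n12 (fail-walked)
[46] read 'a'  n12⇒n13  emit P5@[45:46],P6@[46:46]
[47] read 'a'  n13⇒n10 (fail-walked)  emit P6@[47:47]
[48] read 'b'  n10⇒n11  emit P4@[46:48]
[49] read 'a'  n11⇒n13 (fail-walked)  emit P5@[48:49],P6@[49:49]
[50] read 'b'  n13⇒n12 (fail-walked)
[51] read 'a'  n12⇒n13  emit P5@[50:51],P6@[51:51]
[52] read 'a'  n13⇒n10 (fail-walked)  emit P6@[52:52]
[53] read 'c'  n10⇒n6 (fail-walked)  emit P2@[52:53]
[54] read 'a'  n6⇒n2 (fail-walked)  emit P0@[53:54],P6@[54:54]
[55] read 'c'  n2⇒n6 (fail-walked)  emit P2@[54:55]

Result: [[2,0],[2,6],[3,6],[4,6],[5,6],[6,4],[8,5],[8,6],[9,6],[10,4],[12,5],[12,6],[14,5],[14,6],[15,6],[16,2],[17,0],[17,6],[18,6],[19,2],[21,1],[22,0],[22,6],[23,6],[24,4],[25,5],[25,6],[26,2],[28,5],[28,6],[29,6],[30,6],[31,6],[32,4],[33,5],[33,6],[35,5],[35,6],[36,2],[37,0],[37,6],[38,6],[39,2],[41,1],[42,1],[42,3],[46,5],[46,6],[47,6],[48,4],[49,5],[49,6],[51,5],[51,6],[52,6],[53,2],[54,0],[54,6],[55,2]]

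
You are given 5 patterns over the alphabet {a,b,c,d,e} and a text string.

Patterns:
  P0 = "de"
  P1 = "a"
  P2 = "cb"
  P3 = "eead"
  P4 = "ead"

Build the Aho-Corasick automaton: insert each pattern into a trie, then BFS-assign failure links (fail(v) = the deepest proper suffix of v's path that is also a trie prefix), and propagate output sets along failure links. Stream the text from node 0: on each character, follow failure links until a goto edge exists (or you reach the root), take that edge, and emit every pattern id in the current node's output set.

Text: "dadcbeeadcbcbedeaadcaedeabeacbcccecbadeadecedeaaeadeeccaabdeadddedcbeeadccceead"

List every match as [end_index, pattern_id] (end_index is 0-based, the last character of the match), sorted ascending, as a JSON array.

Build:
Trie nodes:
  n0 'ε': a→3 c→4 d→1 e→6
  n1 'd': e→2
  n2 'de': ·  ←P0
  n3 'a': ·  ←P1
  n4 'c': b→5
  n5 'cb': ·  ←P2
  n6 'e': a→10 e→7
  n7 'ee': a→8
  n8 'eea': d→9
  n9 'eead': ·  ←P3
  n10 'ea': d→11
  n11 'ead': ·  ←P4

BFS fail/out derivation:
  fail(1) 'd': from fail(0)=0 chase 'd': 0 ⇒ 0;  out=∅∪out(0)=∅
  fail(3) 'a': from fail(0)=0 chase 'a': 0 ⇒ 0;  out={1}∪out(0)={1}
  fail(4) 'c': from fail(0)=0 chase 'c': 0 ⇒ 0;  out=∅∪out(0)=∅
  fail(6) 'e': from fail(0)=0 chase 'e': 0 ⇒ 0;  out=∅∪out(0)=∅
  fail(2) 'de': from fail(1)=0 chase 'e': 0 ⇒ 6;  out={0}∪out(6)={0}
  fail(5) 'cb': from fail(4)=0 chase 'b': 0 ⇒ 0;  out={2}∪out(0)={2}
  fail(7) 'ee': from fail(6)=0 chase 'e': 0 ⇒ 6;  out=∅∪out(6)=∅
  fail(10) 'ea': from fail(6)=0 chase 'a': 0 ⇒ 3;  out=∅∪out(3)={1}
  fail(8) 'eea': from fail(7)=6 chase 'a': 6 ⇒ 10;  out=∅∪out(10)={1}
  fail(11) 'ead': from fail(10)=3 chase 'd': 3→0 ⇒ 1;  out={4}∪out(1)={4}
  fail(9) 'eead': from fail(8)=10 chase 'd': 10 ⇒ 11;  out={3}∪out(11)={3,4}

Scan:
pos 0 'd': at 1
pos 1 'a': at 3 ·f  → match P1@[1:1]
pos 2 'd': at 1 ·f
pos 3 'c': at 4 ·f
pos 4 'b': at 5  → match P2@[3:4]
pos 5 'e': at 6 ·f
pos 6 'e': at 7
pos 7 'a': at 8  → match P1@[7:7]
pos 8 'd': at 9  → match P3@[5:8],P4@[6:8]
pos 9 'c': at 4 ·f
pos 10 'b': at 5  → match P2@[9:10]
pos 11 'c': at 4 ·f
pos 12 'b': at 5  → match P2@[11:12]
pos 13 'e': at 6 ·f
pos 14 'd': at 1 ·f
pos 15 'e': at 2  → match P0@[14:15]
pos 16 'a': at 10 ·f  → match P1@[16:16]
pos 17 'a': at 3 ·f  → match P1@[17:17]
pos 18 'd': at 1 ·f
pos 19 'c': at 4 ·f
pos 20 'a': at 3 ·f  → match P1@[20:20]
pos 21 'e': at 6 ·f
pos 22 'd': at 1 ·f
pos 23 'e': at 2  → match P0@[22:23]
pos 24 'a': at 10 ·f  → match P1@[24:24]
pos 25 'b': at 0 ·f
pos 26 'e': at 6
pos 27 'a': at 10  → match P1@[27:27]
pos 28 'c': at 4 ·f
pos 29 'b': at 5  → match P2@[28:29]
pos 30 'c': at 4 ·f
pos 31 'c': at 4 ·f
pos 32 'c': at 4 ·f
pos 33 'e': at 6 ·f
pos 34 'c': at 4 ·f
pos 35 'b': at 5  → match P2@[34:35]
pos 36 'a': at 3 ·f  → match P1@[36:36]
pos 37 'd': at 1 ·f
pos 38 'e': at 2  → match P0@[37:38]
pos 39 'a': at 10 ·f  → match P1@[39:39]
pos 40 'd': at 11  → match P4@[38:40]
pos 41 'e': at 2 ·f  → match P0@[40:41]
pos 42 'c': at 4 ·f
pos 43 'e': at 6 ·f
pos 44 'd': at 1 ·f
pos 45 'e': at 2  → match P0@[44:45]
pos 46 'a': at 10 ·f  → match P1@[46:46]
pos 47 'a': at 3 ·f  → match P1@[47:47]
pos 48 'e': at 6 ·f
pos 49 'a': at 10  → match P1@[49:49]
pos 50 'd': at 11  → match P4@[48:50]
pos 51 'e': at 2 ·f  → match P0@[50:51]
pos 52 'e': at 7 ·f
pos 53 'c': at 4 ·f
pos 54 'c': at 4 ·f
pos 55 'a': at 3 ·f  → match P1@[55:55]
pos 56 'a': at 3 ·f  → match P1@[56:56]
pos 57 'b': at 0 ·f
pos 58 'd': at 1
pos 59 'e': at 2  → match P0@[58:59]
pos 60 'a': at 10 ·f  → match P1@[60:60]
pos 61 'd': at 11  → match P4@[59:61]
pos 62 'd': at 1 ·f
pos 63 'd': at 1 ·f
pos 64 'e': at 2  → match P0@[63:64]
pos 65 'd': at 1 ·f
pos 66 'c': at 4 ·f
pos 67 'b': at 5  → match P2@[66:67]
pos 68 'e': at 6 ·f
pos 69 'e': at 7
pos 70 'a': at 8  → match P1@[70:70]
pos 71 'd': at 9  → match P3@[68:71],P4@[69:71]
pos 72 'c': at 4 ·f
pos 73 'c': at 4 ·f
pos 74 'c': at 4 ·f
pos 75 'e': at 6 ·f
pos 76 'e': at 7
pos 77 'a': at 8  → match P1@[77:77]
pos 78 'd': at 9  → match P3@[75:78],P4@[76:78]

All matches (sorted): [[1,1],[4,2],[7,1],[8,3],[8,4],[10,2],[12,2],[15,0],[16,1],[17,1],[20,1],[23,0],[24,1],[27,1],[29,2],[35,2],[36,1],[38,0],[39,1],[40,4],[41,0],[45,0],[46,1],[47,1],[49,1],[50,4],[51,0],[55,1],[56,1],[59,0],[60,1],[61,4],[64,0],[67,2],[70,1],[71,3],[71,4],[77,1],[78,3],[78,4]]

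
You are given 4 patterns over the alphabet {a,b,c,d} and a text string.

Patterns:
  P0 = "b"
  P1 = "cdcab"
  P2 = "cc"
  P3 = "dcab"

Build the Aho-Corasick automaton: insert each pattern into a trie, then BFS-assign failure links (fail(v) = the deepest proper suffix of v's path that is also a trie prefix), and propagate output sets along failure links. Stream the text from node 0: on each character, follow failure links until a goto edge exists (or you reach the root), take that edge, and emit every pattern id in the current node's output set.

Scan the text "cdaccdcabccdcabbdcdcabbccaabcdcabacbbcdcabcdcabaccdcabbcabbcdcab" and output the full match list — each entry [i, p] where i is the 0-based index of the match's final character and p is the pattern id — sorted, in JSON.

Build:
Trie (insert patterns):
  n0 'ε': b→1 c→2 d→8
  n1 'b': ·  ←P0
  n2 'c': c→7 d→3
  n3 'cd': c→4
  n4 'cdc': a→5
  n5 'cdca': b→6
  n6 'cdcab': ·  ←P1
  n7 'cc': ·  ←P2
  n8 'd': c→9
  n9 'dc': a→10
  n10 'dca': b→11
  n11 'dcab': ·  ←P3

BFS fail/out derivation:
  n1('b'): parent n0 fail=0; on 'b' 0 → fail=0;  out {0}∪∅={0}
  n2('c'): parent n0 fail=0; on 'c' 0 → fail=0;  out ∅∪∅=∅
  n8('d'): parent n0 fail=0; on 'd' 0 → fail=0;  out ∅∪∅=∅
  n3('cd'): parent n2 fail=0; on 'd' 0 → fail=8;  out ∅∪∅=∅
  n7('cc'): parent n2 fail=0; on 'c' 0 → fail=2;  out {2}∪∅={2}
  n9('dc'): parent n8 fail=0; on 'c' 0 → fail=2;  out ∅∪∅=∅
  n4('cdc'): parent n3 fail=8; on 'c' 8 → fail=9;  out ∅∪∅=∅
  n10('dca'): parent n9 fail=2; on 'a' 2→0 → fail=0;  out ∅∪∅=∅
  n5('cdca'): parent n4 fail=9; on 'a' 9 → fail=10;  out ∅∪∅=∅
  n11('dcab'): parent n10 fail=0; on 'b' 0 → fail=1;  out {3}∪{0}={0,3}
  n6('cdcab'): parent n5 fail=10; on 'b' 10 → fail=11;  out {1}∪{0,3}={0,1,3}

Text stream:
pos 0 'c': at 2
pos 1 'd': at 3
pos 2 'a': at 0 (via fail)
pos 3 'c': at 2
pos 4 'c': at 7  emit P2@[3:4]
pos 5 'd': at 3 (via fail)
pos 6 'c': at 4
pos 7 'a': at 5
pos 8 'b': at 6  emit P0@[8:8],P1@[4:8],P3@[5:8]
pos 9 'c': at 2 (via fail)
pos 10 'c': at 7  emit P2@[9:10]
pos 11 'd': at 3 (via fail)
pos 12 'c': at 4
pos 13 'a': at 5
pos 14 'b': at 6  emit P0@[14:14],P1@[10:14],P3@[11:14]
pos 15 'b': at 1 (via fail)  emit P0@[15:15]
pos 16 'd': at 8 (via fail)
pos 17 'c': at 9
pos 18 'd': at 3 (via fail)
pos 19 'c': at 4
pos 20 'a': at 5
pos 21 'b': at 6  emit P0@[21:21],P1@[17:21],P3@[18:21]
pos 22 'b': at 1 (via fail)  emit P0@[22:22]
pos 23 'c': at 2 (via fail)
pos 24 'c': at 7  emit P2@[23:24]
pos 25 'a': at 0 (via fail)
pos 26 'a': at 0
pos 27 'b': at 1  emit P0@[27:27]
pos 28 'c': at 2 (via fail)
pos 29 'd': at 3
pos 30 'c': at 4
pos 31 'a': at 5
pos 32 'b': at 6  emit P0@[32:32],P1@[28:32],P3@[29:32]
pos 33 'a': at 0 (via fail)
pos 34 'c': at 2
pos 35 'b': at 1 (via fail)  emit P0@[35:35]
pos 36 'b': at 1 (via fail)  emit P0@[36:36]
pos 37 'c': at 2 (via fail)
pos 38 'd': at 3
pos 39 'c': at 4
pos 40 'a': at 5
pos 41 'b': at 6  emit P0@[41:41],P1@[37:41],P3@[38:41]
pos 42 'c': at 2 (via fail)
pos 43 'd': at 3
pos 44 'c': at 4
pos 45 'a': at 5
pos 46 'b': at 6  emit P0@[46:46],P1@[42:46],P3@[43:46]
pos 47 'a': at 0 (via fail)
pos 48 'c': at 2
pos 49 'c': at 7  emit P2@[48:49]
pos 50 'd': at 3 (via fail)
pos 51 'c': at 4
pos 52 'a': at 5
pos 53 'b': at 6  emit P0@[53:53],P1@[49:53],P3@[50:53]
pos 54 'b': at 1 (via fail)  emit P0@[54:54]
pos 55 'c': at 2 (via fail)
pos 56 'a': at 0 (via fail)
pos 57 'b': at 1  emit P0@[57:57]
pos 58 'b': at 1 (via fail)  emit P0@[58:58]
pos 59 'c': at 2 (via fail)
pos 60 'd': at 3
pos 61 'c': at 4
pos 62 'a': at 5
pos 63 'b': at 6  emit P0@[63:63],P1@[59:63],P3@[60:63]

Result: [[4,2],[8,0],[8,1],[8,3],[10,2],[14,0],[14,1],[14,3],[15,0],[21,0],[21,1],[21,3],[22,0],[24,2],[27,0],[32,0],[32,1],[32,3],[35,0],[36,0],[41,0],[41,1],[41,3],[46,0],[46,1],[46,3],[49,2],[53,0],[53,1],[53,3],[54,0],[57,0],[58,0],[63,0],[63,1],[63,3]]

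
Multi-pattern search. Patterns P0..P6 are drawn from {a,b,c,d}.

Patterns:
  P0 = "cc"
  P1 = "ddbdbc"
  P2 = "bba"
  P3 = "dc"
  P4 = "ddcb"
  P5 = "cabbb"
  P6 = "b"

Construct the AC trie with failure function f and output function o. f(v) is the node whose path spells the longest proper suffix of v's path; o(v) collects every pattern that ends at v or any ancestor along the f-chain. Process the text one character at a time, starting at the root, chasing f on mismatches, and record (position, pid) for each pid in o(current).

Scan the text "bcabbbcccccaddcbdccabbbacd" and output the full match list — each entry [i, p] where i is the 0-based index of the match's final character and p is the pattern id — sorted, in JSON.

Construct AC machine:
Trie (insert patterns):
  n0 'ε': b→9 c→1 d→3
  n1 'c': a→15 c→2
  n2 'cc': ·  ←P0
  n3 'd': c→12 d→4
  n4 'dd': b→5 c→13
  n5 'ddb': d→6
  n6 'ddbd': b→7
  n7 'ddbdb': c→8
  n8 'ddbdbc': ·  ←P1
  n9 'b': b→10  ←P6
  n10 'bb': a→11
  n11 'bba': ·  ←P2
  n12 'dc': ·  ←P3
  n13 'ddc': b→14
  n14 'ddcb': ·  ←P4
  n15 'ca': b→16
  n16 'cab': b→17
  n17 'cabb': b→18
  n18 'cabbb': ·  ←P5

BFS fail/out derivation:
  n1('c'): parent n0 fail=0; on 'c' 0 → fail=0;  out ∅∪∅=∅
  n3('d'): parent n0 fail=0; on 'd' 0 → fail=0;  out ∅∪∅=∅
  n9('b'): parent n0 fail=0; on 'b' 0 → fail=0;  out {6}∪∅={6}
  n2('cc'): parent n1 fail=0; on 'c' 0 → fail=1;  out {0}∪∅={0}
  n4('dd'): parent n3 fail=0; on 'd' 0 → fail=3;  out ∅∪∅=∅
  n10('bb'): parent n9 fail=0; on 'b' 0 → fail=9;  out ∅∪{6}={6}
  n12('dc'): parent n3 fail=0; on 'c' 0 → fail=1;  out {3}∪∅={3}
  n15('ca'): parent n1 fail=0; on 'a' 0 → fail=0;  out ∅∪∅=∅
  n5('ddb'): parent n4 fail=3; on 'b' 3→0 → fail=9;  out ∅∪{6}={6}
  n11('bba'): parent n10 fail=9; on 'a' 9→0 → fail=0;  out {2}∪∅={2}
  n13('ddc'): parent n4 fail=3; on 'c' 3 → fail=12;  out ∅∪{3}={3}
  n16('cab'): parent n15 fail=0; on 'b' 0 → fail=9;  out ∅∪{6}={6}
  n6('ddbd'): parent n5 fail=9; on 'd' 9→0 → fail=3;  out ∅∪∅=∅
  n14('ddcb'): parent n13 fail=12; on 'b' 12→1→0 → fail=9;  out {4}∪{6}={4,6}
  n17('cabb'): parent n16 fail=9; on 'b' 9 → fail=10;  out ∅∪{6}={6}
  n7('ddbdb'): parent n6 fail=3; on 'b' 3→0 → fail=9;  out ∅∪{6}={6}
  n18('cabbb'): parent n17 fail=10; on 'b' 10→9 → fail=10;  out {5}∪{6}={5,6}
  n8('ddbdbc'): parent n7 fail=9; on 'c' 9→0 → fail=1;  out {1}∪∅={1}

Scan:
i=0 'b': node 0→9  emit P6@[0:0]
i=1 'c': node 9→1 (via fail)
i=2 'a': node 1→15
i=3 'b': node 15→16  emit P6@[3:3]
i=4 'b': node 16→17  emit P6@[4:4]
i=5 'b': node 17→18  emit P5@[1:5],P6@[5:5]
i=6 'c': node 18→1 (via fail)
i=7 'c': node 1→2  emit P0@[6:7]
i=8 'c': node 2→2 (via fail)  emit P0@[7:8]
i=9 'c': node 2→2 (via fail)  emit P0@[8:9]
i=10 'c': node 2→2 (via fail)  emit P0@[9:10]
i=11 'a': node 2→15 (via fail)
i=12 'd': node 15→3 (via fail)
i=13 'd': node 3→4
i=14 'c': node 4→13  emit P3@[13:14]
i=15 'b': node 13→14  emit P4@[12:15],P6@[15:15]
i=16 'd': node 14→3 (via fail)
i=17 'c': node 3→12  emit P3@[16:17]
i=18 'c': node 12→2 (via fail)  emit P0@[17:18]
i=19 'a': node 2→15 (via fail)
i=20 'b': node 15→16  emit P6@[20:20]
i=21 'b': node 16→17  emit P6@[21:21]
i=22 'b': node 17→18  emit P5@[18:22],P6@[22:22]
i=23 'a': node 18→11 (via fail)  emit P2@[21:23]
i=24 'c': node 11→1 (via fail)
i=25 'd': node 1→3 (via fail)

All matches (sorted): [[0,6],[3,6],[4,6],[5,5],[5,6],[7,0],[8,0],[9,0],[10,0],[14,3],[15,4],[15,6],[17,3],[18,0],[20,6],[21,6],[22,5],[22,6],[23,2]]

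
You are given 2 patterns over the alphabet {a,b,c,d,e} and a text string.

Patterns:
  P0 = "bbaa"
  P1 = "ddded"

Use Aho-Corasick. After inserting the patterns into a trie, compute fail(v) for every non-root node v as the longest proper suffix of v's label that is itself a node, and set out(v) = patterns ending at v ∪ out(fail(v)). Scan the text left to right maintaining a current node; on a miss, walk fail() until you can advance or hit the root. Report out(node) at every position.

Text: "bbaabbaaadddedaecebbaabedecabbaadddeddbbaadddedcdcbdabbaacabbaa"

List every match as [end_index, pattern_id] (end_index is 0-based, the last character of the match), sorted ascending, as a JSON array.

Build:
Trie nodes:
  0='ε' goto b→1 d→5
  1='b' goto b→2
  2='bb' goto a→3
  3='bba' goto a→4
  4='bbaa' goto ·  [P0 ends]
  5='d' goto d→6
  6='dd' goto d→7
  7='ddd' goto e→8
  8='ddde' goto d→9
  9='ddded' goto ·  [P1 ends]

Failure links (BFS by depth):
  fail(1) 'b': from fail(0)=0 chase 'b': 0 ⇒ 0;  out=∅∪out(0)=∅
  fail(5) 'd': from fail(0)=0 chase 'd': 0 ⇒ 0;  out=∅∪out(0)=∅
  fail(2) 'bb': from fail(1)=0 chase 'b': 0 ⇒ 1;  out=∅∪out(1)=∅
  fail(6) 'dd': from fail(5)=0 chase 'd': 0 ⇒ 5;  out=∅∪out(5)=∅
  fail(3) 'bba': from fail(2)=1 chase 'a': 1→0 ⇒ 0;  out=∅∪out(0)=∅
  fail(7) 'ddd': from fail(6)=5 chase 'd': 5 ⇒ 6;  out=∅∪out(6)=∅
  fail(4) 'bbaa': from fail(3)=0 chase 'a': 0 ⇒ 0;  out={0}∪out(0)={0}
  fail(8) 'ddde': from fail(7)=6 chase 'e': 6→5→0 ⇒ 0;  out=∅∪out(0)=∅
  fail(9) 'ddded': from fail(8)=0 chase 'd': 0 ⇒ 5;  out={1}∪out(5)={1}

Scan:
pos 0 'b': at 1
pos 1 'b': at 2
pos 2 'a': at 3
pos 3 'a': at 4  emit P0@[0:3]
pos 4 'b': at 1 ·f
pos 5 'b': at 2
pos 6 'a': at 3
pos 7 'a': at 4  emit P0@[4:7]
pos 8 'a': at 0 ·f
pos 9 'd': at 5
pos 10 'd': at 6
pos 11 'd': at 7
pos 12 'e': at 8
pos 13 'd': at 9  emit P1@[9:13]
pos 14 'a': at 0 ·f
pos 15 'e': at 0
pos 16 'c': at 0
pos 17 'e': at 0
pos 18 'b': at 1
pos 19 'b': at 2
pos 20 'a': at 3
pos 21 'a': at 4  emit P0@[18:21]
pos 22 'b': at 1 ·f
pos 23 'e': at 0 ·f
pos 24 'd': at 5
pos 25 'e': at 0 ·f
pos 26 'c': at 0
pos 27 'a': at 0
pos 28 'b': at 1
pos 29 'b': at 2
pos 30 'a': at 3
pos 31 'a': at 4  emit P0@[28:31]
pos 32 'd': at 5 ·f
pos 33 'd': at 6
pos 34 'd': at 7
pos 35 'e': at 8
pos 36 'd': at 9  emit P1@[32:36]
pos 37 'd': at 6 ·f
pos 38 'b': at 1 ·f
pos 39 'b': at 2
pos 40 'a': at 3
pos 41 'a': at 4  emit P0@[38:41]
pos 42 'd': at 5 ·f
pos 43 'd': at 6
pos 44 'd': at 7
pos 45 'e': at 8
pos 46 'd': at 9  emit P1@[42:46]
pos 47 'c': at 0 ·f
pos 48 'd': at 5
pos 49 'c': at 0 ·f
pos 50 'b': at 1
pos 51 'd': at 5 ·f
pos 52 'a': at 0 ·f
pos 53 'b': at 1
pos 54 'b': at 2
pos 55 'a': at 3
pos 56 'a': at 4  emit P0@[53:56]
pos 57 'c': at 0 ·f
pos 58 'a': at 0
pos 59 'b': at 1
pos 60 'b': at 2
pos 61 'a': at 3
pos 62 'a': at 4  emit P0@[59:62]

Result: [[3,0],[7,0],[13,1],[21,0],[31,0],[36,1],[41,0],[46,1],[56,0],[62,0]]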